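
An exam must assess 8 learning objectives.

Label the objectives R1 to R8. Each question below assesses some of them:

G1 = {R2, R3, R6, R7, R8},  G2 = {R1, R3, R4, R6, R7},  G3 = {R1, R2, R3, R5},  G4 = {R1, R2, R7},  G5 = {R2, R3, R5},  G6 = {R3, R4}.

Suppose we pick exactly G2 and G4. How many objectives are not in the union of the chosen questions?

Union of G2, G4 = {R1, R2, R3, R4, R6, R7}.
Not covered: R5, R8 — 2 objectives.

2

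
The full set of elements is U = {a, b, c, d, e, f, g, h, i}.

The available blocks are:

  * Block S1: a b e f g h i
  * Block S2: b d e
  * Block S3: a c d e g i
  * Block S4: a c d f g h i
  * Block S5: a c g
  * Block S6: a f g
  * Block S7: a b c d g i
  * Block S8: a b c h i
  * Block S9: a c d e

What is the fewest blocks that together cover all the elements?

S1 and S4 together: S1 ∪ S4 = {a, b, c, d, e, f, g, h, i} — every element is covered.
No single block has all 9 elements (the largest, S1, has 7), so 2 is optimal.

2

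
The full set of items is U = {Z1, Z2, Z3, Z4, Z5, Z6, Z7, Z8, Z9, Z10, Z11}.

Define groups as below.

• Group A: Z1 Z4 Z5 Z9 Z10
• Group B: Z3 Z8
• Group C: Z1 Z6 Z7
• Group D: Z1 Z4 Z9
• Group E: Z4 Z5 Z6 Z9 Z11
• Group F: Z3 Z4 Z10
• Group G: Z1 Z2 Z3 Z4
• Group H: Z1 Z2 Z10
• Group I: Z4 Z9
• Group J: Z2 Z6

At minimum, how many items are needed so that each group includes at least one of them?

The 4 items {Z1, Z2, Z4, Z8} hit every group.
No choice of 3 items meets every group, so 4 is the minimum.

4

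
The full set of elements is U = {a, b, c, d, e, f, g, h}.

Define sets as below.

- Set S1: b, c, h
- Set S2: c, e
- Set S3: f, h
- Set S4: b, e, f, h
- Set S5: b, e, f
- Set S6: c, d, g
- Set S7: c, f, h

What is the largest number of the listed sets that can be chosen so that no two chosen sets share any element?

2

S4, S6 are pairwise disjoint (S4={b,e,f,h}; S6={c,d,g}).
Every remaining set overlaps one of these, and no 3 of the listed sets are pairwise disjoint, so 2 is the maximum.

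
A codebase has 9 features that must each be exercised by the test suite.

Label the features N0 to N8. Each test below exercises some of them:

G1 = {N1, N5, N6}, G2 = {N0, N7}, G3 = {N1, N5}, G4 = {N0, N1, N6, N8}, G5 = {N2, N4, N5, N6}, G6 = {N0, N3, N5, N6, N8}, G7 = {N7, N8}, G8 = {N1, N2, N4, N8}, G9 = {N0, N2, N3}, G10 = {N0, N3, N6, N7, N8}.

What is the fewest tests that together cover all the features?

G3 and G5 and G10 together: G3 ∪ G5 ∪ G10 = {N0, N1, N2, N3, N4, N5, N6, N7, N8} — every feature is covered.
No 2 of the 10 tests cover everything (all 45 combinations miss at least one feature), so 3 is optimal.

3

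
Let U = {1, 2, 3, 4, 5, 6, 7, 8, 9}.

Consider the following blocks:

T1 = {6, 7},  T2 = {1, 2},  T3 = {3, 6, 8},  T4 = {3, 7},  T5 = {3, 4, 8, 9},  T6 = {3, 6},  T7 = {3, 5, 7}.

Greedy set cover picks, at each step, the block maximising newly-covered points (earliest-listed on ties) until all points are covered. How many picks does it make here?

Greedy: pick T5 (covers 4 new) → pick T1 (covers 2 new) → pick T2 (covers 2 new) → pick T7 (covers 1 new). Total picks: 4.

4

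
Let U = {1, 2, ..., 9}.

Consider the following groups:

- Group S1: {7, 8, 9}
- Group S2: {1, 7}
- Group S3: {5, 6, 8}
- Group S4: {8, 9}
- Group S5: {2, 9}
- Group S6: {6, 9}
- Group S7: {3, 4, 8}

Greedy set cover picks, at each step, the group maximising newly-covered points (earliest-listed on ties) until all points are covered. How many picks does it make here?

Greedy: pick S1 (covers 3 new) → pick S3 (covers 2 new) → pick S7 (covers 2 new) → pick S2 (covers 1 new) → pick S5 (covers 1 new). Total picks: 5.
(The true minimum cover uses only 4 groups, so greedy is not optimal here.)

5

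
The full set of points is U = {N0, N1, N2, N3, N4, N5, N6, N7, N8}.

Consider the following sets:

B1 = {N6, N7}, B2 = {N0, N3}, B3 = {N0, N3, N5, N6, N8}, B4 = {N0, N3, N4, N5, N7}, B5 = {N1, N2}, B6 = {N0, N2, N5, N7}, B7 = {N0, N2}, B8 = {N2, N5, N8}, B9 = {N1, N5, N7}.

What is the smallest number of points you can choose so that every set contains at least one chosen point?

H = {N0, N2, N7} meets every set (each contains at least one member of H), and |H| = 3.
The sets B1, B2, B5 are pairwise disjoint, so any hitting set needs a separate point for each — at least 3. Hence 3 is optimal.

3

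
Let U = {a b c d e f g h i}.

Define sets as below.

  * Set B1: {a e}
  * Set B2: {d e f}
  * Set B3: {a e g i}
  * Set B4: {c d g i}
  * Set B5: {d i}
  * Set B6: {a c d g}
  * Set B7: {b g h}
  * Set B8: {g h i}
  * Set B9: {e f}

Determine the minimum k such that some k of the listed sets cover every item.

4

Take {B1, B2, B4, B7}. Their union is {a, b, c, d, e, f, g, h, i}, which is all 9 items.
No 3 of the 9 sets cover everything (all 84 combinations miss at least one item), so 4 is optimal.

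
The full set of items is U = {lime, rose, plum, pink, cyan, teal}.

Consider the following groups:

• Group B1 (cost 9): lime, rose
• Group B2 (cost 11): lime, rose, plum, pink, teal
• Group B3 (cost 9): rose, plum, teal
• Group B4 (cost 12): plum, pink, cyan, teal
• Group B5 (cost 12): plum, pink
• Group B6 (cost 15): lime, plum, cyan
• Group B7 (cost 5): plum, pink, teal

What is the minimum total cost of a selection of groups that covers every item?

B1, B4 together cover every item (B1 ∪ B4 = {lime, rose, plum, pink, cyan, teal}); total cost 9 + 12 = 21.
The greedy pick B7, B1, B4 costs 26; no covering selection beats 21.

21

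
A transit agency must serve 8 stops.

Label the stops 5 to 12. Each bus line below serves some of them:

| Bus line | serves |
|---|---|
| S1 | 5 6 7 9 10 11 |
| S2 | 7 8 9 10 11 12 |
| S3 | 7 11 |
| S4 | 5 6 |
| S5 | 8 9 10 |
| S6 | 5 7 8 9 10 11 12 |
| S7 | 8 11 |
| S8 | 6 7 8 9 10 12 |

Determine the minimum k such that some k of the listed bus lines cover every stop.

S4 and S6 together: S4 ∪ S6 = {5, 6, 7, 8, 9, 10, 11, 12} — every stop is covered.
No single bus line has all 8 stops (the largest, S6, has 7), so 2 is optimal.

2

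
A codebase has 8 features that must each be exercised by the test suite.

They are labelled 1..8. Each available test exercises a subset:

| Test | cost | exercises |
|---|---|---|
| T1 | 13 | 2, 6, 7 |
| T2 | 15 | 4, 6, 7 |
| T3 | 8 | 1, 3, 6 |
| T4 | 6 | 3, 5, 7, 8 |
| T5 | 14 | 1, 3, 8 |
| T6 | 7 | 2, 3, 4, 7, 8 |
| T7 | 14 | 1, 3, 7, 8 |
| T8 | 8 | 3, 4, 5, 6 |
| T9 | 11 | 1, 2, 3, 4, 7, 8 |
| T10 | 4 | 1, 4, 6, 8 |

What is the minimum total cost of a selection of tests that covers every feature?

17

T4, T6, T10 together cover every feature (T4 ∪ T6 ∪ T10 = {1, 2, 3, 4, 5, 6, 7, 8}); total cost 6 + 7 + 4 = 17.
No covering selection has total cost below 17.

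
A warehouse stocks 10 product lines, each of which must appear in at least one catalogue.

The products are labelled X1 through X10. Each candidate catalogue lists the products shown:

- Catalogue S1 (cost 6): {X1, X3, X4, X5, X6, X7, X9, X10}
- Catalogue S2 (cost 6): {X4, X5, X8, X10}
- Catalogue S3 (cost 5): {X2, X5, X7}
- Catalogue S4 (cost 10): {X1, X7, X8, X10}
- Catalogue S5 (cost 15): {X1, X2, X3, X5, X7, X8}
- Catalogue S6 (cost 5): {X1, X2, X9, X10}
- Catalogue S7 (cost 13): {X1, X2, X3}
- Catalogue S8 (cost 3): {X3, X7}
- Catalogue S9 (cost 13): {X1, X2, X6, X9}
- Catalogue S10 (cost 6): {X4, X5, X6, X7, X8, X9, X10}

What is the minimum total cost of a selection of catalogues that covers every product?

14

S6, S8, S10 together cover every product (S6 ∪ S8 ∪ S10 = {X1, X2, X3, X4, X5, X6, X7, X8, X9, X10}); total cost 5 + 3 + 6 = 14.
The greedy pick S1, S3, S2 costs 17; no covering selection beats 14.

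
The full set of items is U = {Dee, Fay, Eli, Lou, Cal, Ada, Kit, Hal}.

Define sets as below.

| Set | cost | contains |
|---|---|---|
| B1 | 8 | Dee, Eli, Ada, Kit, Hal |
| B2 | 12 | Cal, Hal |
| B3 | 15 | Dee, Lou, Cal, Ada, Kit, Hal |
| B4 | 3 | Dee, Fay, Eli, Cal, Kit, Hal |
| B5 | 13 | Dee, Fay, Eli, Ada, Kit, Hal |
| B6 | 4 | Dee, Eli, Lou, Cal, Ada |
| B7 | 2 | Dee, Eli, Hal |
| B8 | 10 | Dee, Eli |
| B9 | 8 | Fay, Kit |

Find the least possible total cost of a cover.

7

B4, B6 together cover every item (B4 ∪ B6 = {Dee, Fay, Eli, Lou, Cal, Ada, Kit, Hal}); total cost 3 + 4 = 7.
No covering selection has total cost below 7.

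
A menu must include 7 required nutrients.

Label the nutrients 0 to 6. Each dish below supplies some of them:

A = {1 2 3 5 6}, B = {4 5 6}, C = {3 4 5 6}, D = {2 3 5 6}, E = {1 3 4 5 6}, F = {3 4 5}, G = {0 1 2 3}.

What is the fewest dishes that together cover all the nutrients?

2

Take {C, G}. Their union is {0, 1, 2, 3, 4, 5, 6}, which is all 7 nutrients.
No single dish has all 7 nutrients (the largest, A, has 5), so 2 is optimal.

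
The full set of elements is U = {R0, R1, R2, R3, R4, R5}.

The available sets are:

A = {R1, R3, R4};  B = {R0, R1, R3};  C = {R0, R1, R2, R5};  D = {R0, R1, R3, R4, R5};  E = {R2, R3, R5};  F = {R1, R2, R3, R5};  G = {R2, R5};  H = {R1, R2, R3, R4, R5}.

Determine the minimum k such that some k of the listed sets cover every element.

A and C together: A ∪ C = {R0, R1, R2, R3, R4, R5} — every element is covered.
No single set has all 6 elements (the largest, D, has 5), so 2 is optimal.

2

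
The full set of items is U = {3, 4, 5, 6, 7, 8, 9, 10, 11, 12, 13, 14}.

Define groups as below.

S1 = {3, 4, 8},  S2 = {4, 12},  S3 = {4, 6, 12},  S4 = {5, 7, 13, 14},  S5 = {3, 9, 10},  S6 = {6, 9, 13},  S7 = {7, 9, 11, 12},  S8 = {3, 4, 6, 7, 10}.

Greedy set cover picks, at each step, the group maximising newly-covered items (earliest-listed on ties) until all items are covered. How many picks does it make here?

4

Greedy: pick S8 (covers 5 new) → pick S4 (covers 3 new) → pick S7 (covers 3 new) → pick S1 (covers 1 new). Total picks: 4.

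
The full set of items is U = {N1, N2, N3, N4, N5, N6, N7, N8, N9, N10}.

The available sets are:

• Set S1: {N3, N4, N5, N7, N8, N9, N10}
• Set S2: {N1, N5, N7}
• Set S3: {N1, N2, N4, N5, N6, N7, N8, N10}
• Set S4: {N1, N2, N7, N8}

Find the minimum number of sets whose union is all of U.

S1 and S3 together: S1 ∪ S3 = {N1, N2, N3, N4, N5, N6, N7, N8, N9, N10} — every item is covered.
No single set has all 10 items (the largest, S3, has 8), so 2 is optimal.

2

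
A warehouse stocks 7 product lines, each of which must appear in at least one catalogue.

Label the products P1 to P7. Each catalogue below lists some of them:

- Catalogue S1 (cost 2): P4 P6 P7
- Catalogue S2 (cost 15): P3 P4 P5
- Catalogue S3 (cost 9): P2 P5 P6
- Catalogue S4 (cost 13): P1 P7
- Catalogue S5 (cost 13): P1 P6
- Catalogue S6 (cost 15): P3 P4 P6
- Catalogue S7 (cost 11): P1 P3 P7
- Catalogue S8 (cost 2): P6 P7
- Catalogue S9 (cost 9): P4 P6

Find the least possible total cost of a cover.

S1, S3, S7 together cover every product (S1 ∪ S3 ∪ S7 = {P1, P2, P3, P4, P5, P6, P7}); total cost 2 + 9 + 11 = 22.
No covering selection has total cost below 22.

22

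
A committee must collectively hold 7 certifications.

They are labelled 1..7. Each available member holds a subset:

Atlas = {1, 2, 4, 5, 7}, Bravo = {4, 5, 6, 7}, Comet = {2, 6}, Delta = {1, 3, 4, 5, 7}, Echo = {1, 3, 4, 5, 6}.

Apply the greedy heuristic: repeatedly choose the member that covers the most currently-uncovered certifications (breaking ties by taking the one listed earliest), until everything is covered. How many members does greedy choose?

2

Greedy: pick Atlas (covers 5 new) → pick Echo (covers 2 new). Total picks: 2.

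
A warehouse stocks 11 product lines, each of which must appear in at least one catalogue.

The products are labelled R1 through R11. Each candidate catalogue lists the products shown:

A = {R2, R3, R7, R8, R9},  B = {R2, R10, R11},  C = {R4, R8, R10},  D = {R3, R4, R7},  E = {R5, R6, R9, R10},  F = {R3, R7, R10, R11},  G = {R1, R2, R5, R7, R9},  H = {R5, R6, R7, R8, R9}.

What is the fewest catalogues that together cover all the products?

C and E and F and G together: C ∪ E ∪ F ∪ G = {R1, R2, R3, R4, R5, R6, R7, R8, R9, R10, R11} — every product is covered.
No 3 of the 8 catalogues cover everything (all 56 combinations miss at least one product), so 4 is optimal.

4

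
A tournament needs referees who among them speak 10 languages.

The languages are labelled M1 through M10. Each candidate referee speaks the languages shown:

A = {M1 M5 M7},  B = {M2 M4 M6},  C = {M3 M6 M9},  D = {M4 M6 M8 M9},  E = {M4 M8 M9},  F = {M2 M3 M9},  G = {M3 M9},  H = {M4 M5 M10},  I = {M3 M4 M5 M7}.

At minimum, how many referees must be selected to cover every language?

4

Take {A, D, F, H}. Their union is {M1, M2, M3, M4, M5, M6, M7, M8, M9, M10}, which is all 10 languages.
Only H contains M10, so H is forced; the remaining 7 languages need at least 3 more referees (each remaining referee adds at most 3) — so at least 4 referees are needed, and 4 is optimal.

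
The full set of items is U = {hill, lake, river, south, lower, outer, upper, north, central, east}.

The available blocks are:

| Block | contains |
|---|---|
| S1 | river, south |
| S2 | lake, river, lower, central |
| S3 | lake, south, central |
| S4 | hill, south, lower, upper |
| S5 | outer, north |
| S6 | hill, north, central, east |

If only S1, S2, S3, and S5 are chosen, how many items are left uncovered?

Union of S1, S2, S3, S5 = {lake, river, south, lower, outer, north, central}.
Not covered: hill, upper, east — 3 items.

3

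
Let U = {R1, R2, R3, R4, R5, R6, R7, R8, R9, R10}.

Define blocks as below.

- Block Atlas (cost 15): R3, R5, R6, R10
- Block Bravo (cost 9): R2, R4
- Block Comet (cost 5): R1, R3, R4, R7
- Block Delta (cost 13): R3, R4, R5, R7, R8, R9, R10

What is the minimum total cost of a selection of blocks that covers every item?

Atlas, Bravo, Comet, Delta together cover every item (Atlas ∪ Bravo ∪ Comet ∪ Delta = {R1, R2, R3, R4, R5, R6, R7, R8, R9, R10}); total cost 15 + 9 + 5 + 13 = 42.
No covering selection has total cost below 42.

42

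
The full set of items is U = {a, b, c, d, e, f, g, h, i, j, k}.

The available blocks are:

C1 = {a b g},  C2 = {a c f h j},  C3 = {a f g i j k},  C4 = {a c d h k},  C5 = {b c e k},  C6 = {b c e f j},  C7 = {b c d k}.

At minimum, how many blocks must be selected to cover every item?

3

Take {C3, C4, C5}. Their union is {a, b, c, d, e, f, g, h, i, j, k}, which is all 11 items.
Only C3 contains i, so C3 is forced; the remaining 5 items need at least 2 more blocks (each remaining block adds at most 3) — so at least 3 blocks are needed, and 3 is optimal.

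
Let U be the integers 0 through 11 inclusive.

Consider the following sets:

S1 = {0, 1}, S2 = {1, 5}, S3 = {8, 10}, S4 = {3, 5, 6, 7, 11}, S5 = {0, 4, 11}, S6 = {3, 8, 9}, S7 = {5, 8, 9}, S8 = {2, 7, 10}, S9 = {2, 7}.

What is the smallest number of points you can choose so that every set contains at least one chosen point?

The 4 points {1, 2, 8, 11} hit every set.
The sets S2, S5, S6, S8 are pairwise disjoint, so any hitting set needs a separate point for each — at least 4. Hence 4 is optimal.

4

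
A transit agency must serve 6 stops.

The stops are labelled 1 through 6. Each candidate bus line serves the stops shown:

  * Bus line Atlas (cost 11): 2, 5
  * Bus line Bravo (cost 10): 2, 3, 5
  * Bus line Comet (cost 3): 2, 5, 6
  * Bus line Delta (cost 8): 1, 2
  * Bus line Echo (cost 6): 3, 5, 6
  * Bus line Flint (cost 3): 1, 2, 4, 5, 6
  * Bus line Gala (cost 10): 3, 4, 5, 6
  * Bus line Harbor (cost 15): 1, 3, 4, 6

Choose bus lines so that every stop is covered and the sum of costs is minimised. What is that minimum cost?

Echo, Flint together cover every stop (Echo ∪ Flint = {1, 2, 3, 4, 5, 6}); total cost 6 + 3 = 9.
No covering selection has total cost below 9.

9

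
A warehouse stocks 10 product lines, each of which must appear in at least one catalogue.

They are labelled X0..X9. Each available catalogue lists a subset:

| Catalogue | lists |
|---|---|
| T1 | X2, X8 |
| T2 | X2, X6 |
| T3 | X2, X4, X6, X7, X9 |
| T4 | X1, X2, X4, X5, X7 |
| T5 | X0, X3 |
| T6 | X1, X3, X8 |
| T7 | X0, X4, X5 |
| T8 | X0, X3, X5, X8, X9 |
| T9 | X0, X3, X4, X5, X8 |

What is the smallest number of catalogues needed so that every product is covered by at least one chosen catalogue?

3

Take {T3, T6, T7}. Their union is {X0, X1, X2, X3, X4, X5, X6, X7, X8, X9}, which is all 10 products.
No 2 of the 9 catalogues cover everything (all 36 combinations miss at least one product), so 3 is optimal.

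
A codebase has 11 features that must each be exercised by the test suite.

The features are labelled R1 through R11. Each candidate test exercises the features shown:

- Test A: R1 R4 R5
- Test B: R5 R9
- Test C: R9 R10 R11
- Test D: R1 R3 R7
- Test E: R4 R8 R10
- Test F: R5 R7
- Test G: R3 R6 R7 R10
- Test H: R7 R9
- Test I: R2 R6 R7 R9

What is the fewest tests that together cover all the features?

Take {C, D, E, F, I}. Their union is {R1, R2, R3, R4, R5, R6, R7, R8, R9, R10, R11}, which is all 11 features.
No 4 of the 9 tests cover everything (all 126 combinations miss at least one feature), so 5 is optimal.

5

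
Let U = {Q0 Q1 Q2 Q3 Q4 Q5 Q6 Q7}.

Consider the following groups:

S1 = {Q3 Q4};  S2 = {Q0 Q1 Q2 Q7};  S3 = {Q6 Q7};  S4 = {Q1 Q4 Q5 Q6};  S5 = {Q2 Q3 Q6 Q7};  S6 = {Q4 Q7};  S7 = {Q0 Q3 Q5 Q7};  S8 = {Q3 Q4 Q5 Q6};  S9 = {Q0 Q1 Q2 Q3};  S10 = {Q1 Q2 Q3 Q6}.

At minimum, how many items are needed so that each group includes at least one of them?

3

The 3 items {Q1, Q3, Q7} hit every group.
No choice of 2 items meets every group, so 3 is the minimum.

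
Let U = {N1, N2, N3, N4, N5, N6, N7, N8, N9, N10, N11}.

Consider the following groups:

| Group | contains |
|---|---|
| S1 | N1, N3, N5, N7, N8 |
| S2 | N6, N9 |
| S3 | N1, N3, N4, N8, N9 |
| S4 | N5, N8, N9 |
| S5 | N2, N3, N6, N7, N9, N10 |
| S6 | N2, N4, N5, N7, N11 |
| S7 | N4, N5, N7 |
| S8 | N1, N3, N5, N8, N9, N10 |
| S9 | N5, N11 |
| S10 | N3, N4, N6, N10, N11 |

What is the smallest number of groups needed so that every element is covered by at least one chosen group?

S5, S8, and S10 cover everything between them: the union {N1, N2, N3, N4, N5, N6, N7, N8, N9, N10, N11} is all of U.
No 2 of the 10 groups cover everything (all 45 combinations miss at least one element), so 3 is optimal.

3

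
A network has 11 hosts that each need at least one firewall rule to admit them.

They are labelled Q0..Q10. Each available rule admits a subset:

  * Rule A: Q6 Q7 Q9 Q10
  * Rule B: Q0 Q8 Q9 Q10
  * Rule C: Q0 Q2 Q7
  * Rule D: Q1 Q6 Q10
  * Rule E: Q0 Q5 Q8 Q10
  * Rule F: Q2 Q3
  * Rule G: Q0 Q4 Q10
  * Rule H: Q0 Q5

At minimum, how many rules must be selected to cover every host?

A and D and E and F and G together: A ∪ D ∪ E ∪ F ∪ G = {Q0, Q1, Q2, Q3, Q4, Q5, Q6, Q7, Q8, Q9, Q10} — every host is covered.
No 4 of the 8 rules cover everything (all 70 combinations miss at least one host), so 5 is optimal.

5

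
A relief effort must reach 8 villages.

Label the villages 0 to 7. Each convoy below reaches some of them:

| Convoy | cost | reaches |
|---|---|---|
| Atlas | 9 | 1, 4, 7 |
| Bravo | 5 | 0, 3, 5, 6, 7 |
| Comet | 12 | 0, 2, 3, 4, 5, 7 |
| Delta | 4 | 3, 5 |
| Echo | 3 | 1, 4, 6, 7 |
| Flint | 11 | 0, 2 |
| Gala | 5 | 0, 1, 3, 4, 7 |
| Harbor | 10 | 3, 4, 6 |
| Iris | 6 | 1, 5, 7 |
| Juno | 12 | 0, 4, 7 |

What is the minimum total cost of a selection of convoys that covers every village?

15

Comet, Echo together cover every village (Comet ∪ Echo = {0, 1, 2, 3, 4, 5, 6, 7}); total cost 12 + 3 = 15.
The greedy pick Echo, Bravo, Flint costs 19; no covering selection beats 15.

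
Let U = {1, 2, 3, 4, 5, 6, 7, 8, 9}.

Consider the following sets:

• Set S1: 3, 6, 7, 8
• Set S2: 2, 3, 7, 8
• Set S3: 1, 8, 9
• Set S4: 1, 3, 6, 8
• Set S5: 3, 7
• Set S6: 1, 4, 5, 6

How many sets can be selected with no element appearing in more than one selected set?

2

S3, S5 are pairwise disjoint (S3={1,8,9}; S5={3,7}).
Every remaining set overlaps one of these, and no 3 of the listed sets are pairwise disjoint, so 2 is the maximum.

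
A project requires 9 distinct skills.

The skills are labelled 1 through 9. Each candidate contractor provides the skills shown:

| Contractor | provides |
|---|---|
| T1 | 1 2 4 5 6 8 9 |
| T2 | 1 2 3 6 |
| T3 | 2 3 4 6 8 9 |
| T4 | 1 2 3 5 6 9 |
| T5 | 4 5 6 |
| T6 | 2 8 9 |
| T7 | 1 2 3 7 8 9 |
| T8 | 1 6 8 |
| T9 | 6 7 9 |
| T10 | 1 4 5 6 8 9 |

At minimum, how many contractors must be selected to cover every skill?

2

T1 and T7 together: T1 ∪ T7 = {1, 2, 3, 4, 5, 6, 7, 8, 9} — every skill is covered.
No single contractor has all 9 skills (the largest, T1, has 7), so 2 is optimal.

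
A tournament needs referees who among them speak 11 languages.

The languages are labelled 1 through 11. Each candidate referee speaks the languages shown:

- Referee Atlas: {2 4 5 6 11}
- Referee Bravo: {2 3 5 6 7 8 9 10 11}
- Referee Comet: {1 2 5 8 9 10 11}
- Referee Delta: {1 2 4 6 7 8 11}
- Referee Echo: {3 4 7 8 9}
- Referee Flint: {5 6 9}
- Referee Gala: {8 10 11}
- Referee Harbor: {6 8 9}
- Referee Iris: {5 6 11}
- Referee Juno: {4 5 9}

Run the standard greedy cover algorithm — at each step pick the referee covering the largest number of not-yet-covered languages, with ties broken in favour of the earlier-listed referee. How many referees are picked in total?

2

Greedy: pick Bravo (covers 9 new) → pick Delta (covers 2 new). Total picks: 2.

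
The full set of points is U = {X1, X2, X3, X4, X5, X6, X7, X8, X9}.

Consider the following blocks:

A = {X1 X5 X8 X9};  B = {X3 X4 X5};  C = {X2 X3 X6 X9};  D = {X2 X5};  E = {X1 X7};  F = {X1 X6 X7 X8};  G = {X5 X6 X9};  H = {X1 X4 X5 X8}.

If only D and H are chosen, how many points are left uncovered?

4

Union of D, H = {X1, X2, X4, X5, X8}.
Not covered: X3, X6, X7, X9 — 4 points.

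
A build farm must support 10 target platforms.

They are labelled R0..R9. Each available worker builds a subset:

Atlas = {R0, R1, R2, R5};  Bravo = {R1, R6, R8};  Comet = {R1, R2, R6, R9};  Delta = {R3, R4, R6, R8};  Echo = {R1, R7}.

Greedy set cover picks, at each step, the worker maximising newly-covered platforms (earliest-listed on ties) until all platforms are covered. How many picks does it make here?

Greedy: pick Atlas (covers 4 new) → pick Delta (covers 4 new) → pick Comet (covers 1 new) → pick Echo (covers 1 new). Total picks: 4.

4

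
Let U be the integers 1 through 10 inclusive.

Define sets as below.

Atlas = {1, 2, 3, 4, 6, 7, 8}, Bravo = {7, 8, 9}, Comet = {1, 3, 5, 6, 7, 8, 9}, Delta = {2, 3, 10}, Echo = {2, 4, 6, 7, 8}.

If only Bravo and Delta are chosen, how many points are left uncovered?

4

Union of Bravo, Delta = {2, 3, 7, 8, 9, 10}.
Not covered: 1, 4, 5, 6 — 4 points.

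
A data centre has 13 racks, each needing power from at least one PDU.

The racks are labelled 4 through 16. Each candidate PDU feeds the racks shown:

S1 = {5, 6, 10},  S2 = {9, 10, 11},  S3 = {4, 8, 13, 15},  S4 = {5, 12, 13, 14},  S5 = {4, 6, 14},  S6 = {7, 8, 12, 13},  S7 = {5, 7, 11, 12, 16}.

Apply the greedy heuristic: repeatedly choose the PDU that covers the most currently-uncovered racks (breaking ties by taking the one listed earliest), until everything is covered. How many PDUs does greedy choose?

5

Greedy: pick S7 (covers 5 new) → pick S3 (covers 4 new) → pick S1 (covers 2 new) → pick S2 (covers 1 new) → pick S4 (covers 1 new). Total picks: 5.
(The true minimum cover uses only 4 PDUs, so greedy is not optimal here.)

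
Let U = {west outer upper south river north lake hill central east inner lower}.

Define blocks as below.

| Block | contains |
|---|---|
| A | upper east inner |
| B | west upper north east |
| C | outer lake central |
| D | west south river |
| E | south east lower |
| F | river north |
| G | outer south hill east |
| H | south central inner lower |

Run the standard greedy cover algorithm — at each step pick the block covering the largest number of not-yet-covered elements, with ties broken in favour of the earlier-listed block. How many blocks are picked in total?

Greedy: pick B (covers 4 new) → pick H (covers 4 new) → pick C (covers 2 new) → pick D (covers 1 new) → pick G (covers 1 new). Total picks: 5.

5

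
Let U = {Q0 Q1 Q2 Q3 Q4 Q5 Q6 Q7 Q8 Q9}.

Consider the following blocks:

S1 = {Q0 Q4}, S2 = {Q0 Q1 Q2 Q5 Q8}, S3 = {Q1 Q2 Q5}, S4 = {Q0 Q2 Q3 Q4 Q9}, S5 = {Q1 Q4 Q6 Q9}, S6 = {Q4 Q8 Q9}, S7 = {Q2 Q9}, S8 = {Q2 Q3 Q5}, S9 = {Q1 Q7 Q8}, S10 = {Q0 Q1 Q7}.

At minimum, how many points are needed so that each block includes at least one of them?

3

The 3 points {Q1, Q2, Q4} hit every block.
The blocks S1, S7, S9 are pairwise disjoint, so any hitting set needs a separate point for each — at least 3. Hence 3 is optimal.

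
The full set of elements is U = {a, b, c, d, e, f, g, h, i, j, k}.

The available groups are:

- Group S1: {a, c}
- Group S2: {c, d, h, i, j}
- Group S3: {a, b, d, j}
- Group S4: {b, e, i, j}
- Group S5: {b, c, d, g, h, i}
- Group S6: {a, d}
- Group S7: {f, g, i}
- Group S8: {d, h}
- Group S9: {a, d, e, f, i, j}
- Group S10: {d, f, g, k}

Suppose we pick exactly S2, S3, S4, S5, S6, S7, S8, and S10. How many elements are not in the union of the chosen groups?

Union of S2, S3, S4, S5, S6, S7, S8, S10 = {a, b, c, d, e, f, g, h, i, j, k} — that's every element, so 0 are uncovered.

0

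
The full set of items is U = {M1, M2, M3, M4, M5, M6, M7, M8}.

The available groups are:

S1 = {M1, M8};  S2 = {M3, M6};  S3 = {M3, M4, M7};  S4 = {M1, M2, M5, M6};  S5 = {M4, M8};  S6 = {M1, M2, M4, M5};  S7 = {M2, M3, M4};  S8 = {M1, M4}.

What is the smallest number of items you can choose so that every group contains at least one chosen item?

3

The 3 items {M1, M3, M8} hit every group.
No choice of 2 items meets every group, so 3 is the minimum.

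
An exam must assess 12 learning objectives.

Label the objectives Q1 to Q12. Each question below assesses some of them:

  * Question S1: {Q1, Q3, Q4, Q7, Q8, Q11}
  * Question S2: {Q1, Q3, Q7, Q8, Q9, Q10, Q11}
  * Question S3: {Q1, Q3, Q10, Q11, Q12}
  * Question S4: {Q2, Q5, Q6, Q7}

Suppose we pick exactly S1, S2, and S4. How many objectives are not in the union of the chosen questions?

Union of S1, S2, S4 = {Q1, Q2, Q3, Q4, Q5, Q6, Q7, Q8, Q9, Q10, Q11}.
Not covered: Q12 — 1 objective.

1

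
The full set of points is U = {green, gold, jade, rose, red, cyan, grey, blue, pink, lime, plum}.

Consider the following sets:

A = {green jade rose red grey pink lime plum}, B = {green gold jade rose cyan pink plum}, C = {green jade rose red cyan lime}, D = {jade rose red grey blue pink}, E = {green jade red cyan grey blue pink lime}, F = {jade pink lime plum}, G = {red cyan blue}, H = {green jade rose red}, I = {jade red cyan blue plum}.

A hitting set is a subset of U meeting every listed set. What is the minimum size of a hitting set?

2

T = {jade, cyan} meets every set (each contains at least one member of T), and |T| = 2.
The sets F, G are pairwise disjoint, so any hitting set needs a separate point for each — at least 2. Hence 2 is optimal.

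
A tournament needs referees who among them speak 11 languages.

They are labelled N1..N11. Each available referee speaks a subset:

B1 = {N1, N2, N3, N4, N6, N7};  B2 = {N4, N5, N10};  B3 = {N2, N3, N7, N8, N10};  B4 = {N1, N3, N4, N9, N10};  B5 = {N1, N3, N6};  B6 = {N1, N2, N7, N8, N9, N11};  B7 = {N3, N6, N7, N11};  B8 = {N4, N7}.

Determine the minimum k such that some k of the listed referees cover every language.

B2 and B5 and B6 together: B2 ∪ B5 ∪ B6 = {N1, N2, N3, N4, N5, N6, N7, N8, N9, N10, N11} — every language is covered.
Only B2 contains N5, so B2 is forced; the remaining 8 languages need at least 2 more referees (each remaining referee adds at most 6) — so at least 3 referees are needed, and 3 is optimal.

3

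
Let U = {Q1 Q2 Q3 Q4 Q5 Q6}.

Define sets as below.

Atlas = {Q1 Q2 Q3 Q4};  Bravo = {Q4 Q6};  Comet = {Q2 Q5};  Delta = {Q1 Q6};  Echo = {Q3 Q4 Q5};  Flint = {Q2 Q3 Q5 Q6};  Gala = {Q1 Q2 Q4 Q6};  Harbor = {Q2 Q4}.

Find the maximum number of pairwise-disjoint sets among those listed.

Comet, Delta are pairwise disjoint (Comet={Q2,Q5}; Delta={Q1,Q6}).
Every remaining set overlaps one of these, and no 3 of the listed sets are pairwise disjoint, so 2 is the maximum.

2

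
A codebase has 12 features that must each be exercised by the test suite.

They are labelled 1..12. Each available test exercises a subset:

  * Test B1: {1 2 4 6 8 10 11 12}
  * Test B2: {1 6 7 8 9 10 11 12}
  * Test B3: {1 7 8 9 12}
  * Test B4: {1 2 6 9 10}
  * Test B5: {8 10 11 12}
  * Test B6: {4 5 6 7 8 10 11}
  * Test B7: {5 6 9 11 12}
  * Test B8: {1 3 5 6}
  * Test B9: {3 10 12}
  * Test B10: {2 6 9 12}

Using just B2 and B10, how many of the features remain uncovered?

Union of B2, B10 = {1, 2, 6, 7, 8, 9, 10, 11, 12}.
Not covered: 3, 4, 5 — 3 features.

3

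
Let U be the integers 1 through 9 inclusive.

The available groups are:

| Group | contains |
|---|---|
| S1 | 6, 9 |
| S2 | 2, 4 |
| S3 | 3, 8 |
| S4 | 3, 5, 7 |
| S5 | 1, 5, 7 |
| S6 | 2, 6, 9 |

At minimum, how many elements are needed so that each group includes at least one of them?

The 4 elements {4, 7, 8, 9} hit every group.
The groups S1, S2, S3, S5 are pairwise disjoint, so any hitting set needs a separate element for each — at least 4. Hence 4 is optimal.

4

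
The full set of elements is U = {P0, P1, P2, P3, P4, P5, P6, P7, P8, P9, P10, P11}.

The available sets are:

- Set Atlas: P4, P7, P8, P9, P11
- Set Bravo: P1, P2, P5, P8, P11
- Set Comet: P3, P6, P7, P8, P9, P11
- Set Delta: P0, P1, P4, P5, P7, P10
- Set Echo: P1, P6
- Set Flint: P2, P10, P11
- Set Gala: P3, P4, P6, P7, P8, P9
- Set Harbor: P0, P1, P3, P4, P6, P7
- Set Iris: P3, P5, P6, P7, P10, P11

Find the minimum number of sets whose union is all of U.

Bravo, Comet, and Delta cover everything between them: the union {P0, P1, P2, P3, P4, P5, P6, P7, P8, P9, P10, P11} is all of U.
No 2 of the 9 sets cover everything (all 36 combinations miss at least one element), so 3 is optimal.

3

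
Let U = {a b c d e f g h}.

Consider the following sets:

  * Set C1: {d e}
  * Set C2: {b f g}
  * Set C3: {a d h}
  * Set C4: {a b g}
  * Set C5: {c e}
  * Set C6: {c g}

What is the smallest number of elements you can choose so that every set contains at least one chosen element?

3

The 3 elements {d, e, g} hit every set.
The sets C2, C3, C5 are pairwise disjoint, so any hitting set needs a separate element for each — at least 3. Hence 3 is optimal.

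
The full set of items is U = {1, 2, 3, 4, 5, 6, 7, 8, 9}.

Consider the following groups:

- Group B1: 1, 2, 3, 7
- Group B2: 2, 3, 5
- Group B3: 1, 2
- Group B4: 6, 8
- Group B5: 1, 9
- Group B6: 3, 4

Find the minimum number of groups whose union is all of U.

B1 and B2 and B4 and B5 and B6 together: B1 ∪ B2 ∪ B4 ∪ B5 ∪ B6 = {1, 2, 3, 4, 5, 6, 7, 8, 9} — every item is covered.
No 4 of the 6 groups cover everything (all 15 combinations miss at least one item), so 5 is optimal.

5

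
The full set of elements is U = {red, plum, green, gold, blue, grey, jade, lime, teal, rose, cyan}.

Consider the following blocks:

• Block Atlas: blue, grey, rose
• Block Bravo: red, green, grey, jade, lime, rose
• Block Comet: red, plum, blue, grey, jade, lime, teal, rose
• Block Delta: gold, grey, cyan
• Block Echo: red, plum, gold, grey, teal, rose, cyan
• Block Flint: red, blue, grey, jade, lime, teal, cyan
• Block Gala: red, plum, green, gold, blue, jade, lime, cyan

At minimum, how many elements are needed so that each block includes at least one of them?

Take H = {gold, grey}. Each listed block contains at least one of these, so H is a hitting set of size 2.
No single element lies in every block, so at least 2 are needed and 2 is optimal.

2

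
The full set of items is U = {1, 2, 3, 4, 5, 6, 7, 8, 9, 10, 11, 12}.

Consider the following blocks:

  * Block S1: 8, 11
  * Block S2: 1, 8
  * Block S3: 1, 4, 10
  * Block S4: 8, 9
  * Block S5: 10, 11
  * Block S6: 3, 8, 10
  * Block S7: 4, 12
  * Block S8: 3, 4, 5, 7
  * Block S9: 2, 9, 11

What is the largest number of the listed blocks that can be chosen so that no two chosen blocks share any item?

S6, S7, S9 are pairwise disjoint (S6={3,8,10}; S7={4,12}; S9={2,9,11}).
Every remaining block overlaps one of these, and no 4 of the listed blocks are pairwise disjoint, so 3 is the maximum.

3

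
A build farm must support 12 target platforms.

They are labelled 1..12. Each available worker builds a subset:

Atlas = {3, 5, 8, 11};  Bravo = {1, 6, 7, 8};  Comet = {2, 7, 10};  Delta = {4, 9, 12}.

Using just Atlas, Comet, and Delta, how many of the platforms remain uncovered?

2

Union of Atlas, Comet, Delta = {2, 3, 4, 5, 7, 8, 9, 10, 11, 12}.
Not covered: 1, 6 — 2 platforms.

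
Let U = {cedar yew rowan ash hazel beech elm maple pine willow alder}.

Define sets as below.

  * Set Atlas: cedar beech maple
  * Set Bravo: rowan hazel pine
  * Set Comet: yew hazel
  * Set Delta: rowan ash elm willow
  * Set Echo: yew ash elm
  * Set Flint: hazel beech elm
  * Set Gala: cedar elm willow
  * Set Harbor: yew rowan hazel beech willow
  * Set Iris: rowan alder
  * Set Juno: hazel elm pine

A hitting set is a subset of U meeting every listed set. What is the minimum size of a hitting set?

4

Take H = {cedar, hazel, elm, alder}. Each listed set contains at least one of these, so H is a hitting set of size 4.
No choice of 3 items meets every set, so 4 is the minimum.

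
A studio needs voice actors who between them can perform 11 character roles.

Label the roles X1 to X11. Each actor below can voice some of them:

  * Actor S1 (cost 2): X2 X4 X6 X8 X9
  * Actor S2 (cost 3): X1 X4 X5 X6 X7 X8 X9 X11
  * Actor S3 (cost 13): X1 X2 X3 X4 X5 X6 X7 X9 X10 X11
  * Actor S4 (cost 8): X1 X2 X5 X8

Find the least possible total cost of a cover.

15

S1, S3 together cover every role (S1 ∪ S3 = {X1, X2, X3, X4, X5, X6, X7, X8, X9, X10, X11}); total cost 2 + 13 = 15.
The greedy pick S2, S1, S3 costs 18; no covering selection beats 15.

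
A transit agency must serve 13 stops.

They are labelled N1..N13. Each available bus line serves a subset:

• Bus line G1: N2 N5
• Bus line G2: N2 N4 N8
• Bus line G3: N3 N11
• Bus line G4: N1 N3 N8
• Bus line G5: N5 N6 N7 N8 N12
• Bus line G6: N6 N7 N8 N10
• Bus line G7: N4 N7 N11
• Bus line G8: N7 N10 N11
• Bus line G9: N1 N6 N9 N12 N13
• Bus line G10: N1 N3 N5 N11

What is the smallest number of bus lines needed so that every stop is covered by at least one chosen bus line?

G2 and G6 and G9 and G10 together: G2 ∪ G6 ∪ G9 ∪ G10 = {N1, N2, N3, N4, N5, N6, N7, N8, N9, N10, N11, N12, N13} — every stop is covered.
Only G9 contains N9, so G9 is forced; the remaining 8 stops need at least 3 more bus lines (each remaining bus line adds at most 3) — so at least 4 bus lines are needed, and 4 is optimal.

4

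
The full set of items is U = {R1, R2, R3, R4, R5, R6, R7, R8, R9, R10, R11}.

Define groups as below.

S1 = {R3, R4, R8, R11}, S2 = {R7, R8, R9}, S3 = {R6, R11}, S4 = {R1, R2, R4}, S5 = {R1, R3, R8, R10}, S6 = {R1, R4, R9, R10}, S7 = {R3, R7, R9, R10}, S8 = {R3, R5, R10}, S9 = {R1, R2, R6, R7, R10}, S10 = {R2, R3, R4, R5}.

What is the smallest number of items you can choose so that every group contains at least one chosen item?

Take H = {R4, R6, R7, R10}. Each listed group contains at least one of these, so H is a hitting set of size 4.
The groups S2, S3, S4, S8 are pairwise disjoint, so any hitting set needs a separate item for each — at least 4. Hence 4 is optimal.

4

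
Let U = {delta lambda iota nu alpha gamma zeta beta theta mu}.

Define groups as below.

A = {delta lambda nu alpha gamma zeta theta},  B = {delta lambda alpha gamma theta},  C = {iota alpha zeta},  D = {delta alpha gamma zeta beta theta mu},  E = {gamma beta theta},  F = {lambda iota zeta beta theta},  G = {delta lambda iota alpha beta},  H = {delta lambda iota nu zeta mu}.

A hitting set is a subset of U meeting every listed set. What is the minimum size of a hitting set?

2

The 2 elements {iota, gamma} hit every group.
The groups E, H are pairwise disjoint, so any hitting set needs a separate element for each — at least 2. Hence 2 is optimal.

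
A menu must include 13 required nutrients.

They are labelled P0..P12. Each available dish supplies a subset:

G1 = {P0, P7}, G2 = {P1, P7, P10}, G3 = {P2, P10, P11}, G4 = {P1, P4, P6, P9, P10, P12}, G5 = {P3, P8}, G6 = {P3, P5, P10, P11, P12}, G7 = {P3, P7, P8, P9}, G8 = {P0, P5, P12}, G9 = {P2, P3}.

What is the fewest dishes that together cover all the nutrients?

4

G3 and G4 and G7 and G8 together: G3 ∪ G4 ∪ G7 ∪ G8 = {P0, P1, P2, P3, P4, P5, P6, P7, P8, P9, P10, P11, P12} — every nutrient is covered.
Only G4 contains P4, so G4 is forced; the remaining 7 nutrients need at least 3 more dishes (each remaining dish adds at most 3) — so at least 4 dishes are needed, and 4 is optimal.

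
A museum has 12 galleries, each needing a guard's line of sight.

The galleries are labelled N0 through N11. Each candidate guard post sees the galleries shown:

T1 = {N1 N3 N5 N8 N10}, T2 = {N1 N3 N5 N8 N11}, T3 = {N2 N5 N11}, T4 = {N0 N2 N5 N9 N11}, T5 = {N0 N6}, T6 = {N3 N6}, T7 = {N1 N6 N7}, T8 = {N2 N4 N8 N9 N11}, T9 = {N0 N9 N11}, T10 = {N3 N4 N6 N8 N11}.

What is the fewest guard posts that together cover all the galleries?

Take {T1, T7, T8, T9}. Their union is {N0, N1, N2, N3, N4, N5, N6, N7, N8, N9, N10, N11}, which is all 12 galleries.
No 3 of the 10 guard posts cover everything (all 120 combinations miss at least one gallery), so 4 is optimal.

4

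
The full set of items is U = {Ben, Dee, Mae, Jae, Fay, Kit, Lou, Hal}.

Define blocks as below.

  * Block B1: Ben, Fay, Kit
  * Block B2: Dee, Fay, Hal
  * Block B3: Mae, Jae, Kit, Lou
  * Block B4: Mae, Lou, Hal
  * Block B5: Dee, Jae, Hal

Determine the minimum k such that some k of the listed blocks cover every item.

3

B1 and B2 and B3 together: B1 ∪ B2 ∪ B3 = {Ben, Dee, Mae, Jae, Fay, Kit, Lou, Hal} — every item is covered.
Only B1 contains Ben, so B1 is forced; the remaining 5 items need at least 2 more blocks (each remaining block adds at most 3) — so at least 3 blocks are needed, and 3 is optimal.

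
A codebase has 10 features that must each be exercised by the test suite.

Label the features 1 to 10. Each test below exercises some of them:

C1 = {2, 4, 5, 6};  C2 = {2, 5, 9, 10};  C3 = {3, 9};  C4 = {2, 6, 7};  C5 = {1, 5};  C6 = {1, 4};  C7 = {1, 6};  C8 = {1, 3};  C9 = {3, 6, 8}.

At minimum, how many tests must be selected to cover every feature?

4

Take {C2, C4, C6, C9}. Their union is {1, 2, 3, 4, 5, 6, 7, 8, 9, 10}, which is all 10 features.
Only C4 contains 7, so C4 is forced; the remaining 7 features need at least 3 more tests (each remaining test adds at most 3) — so at least 4 tests are needed, and 4 is optimal.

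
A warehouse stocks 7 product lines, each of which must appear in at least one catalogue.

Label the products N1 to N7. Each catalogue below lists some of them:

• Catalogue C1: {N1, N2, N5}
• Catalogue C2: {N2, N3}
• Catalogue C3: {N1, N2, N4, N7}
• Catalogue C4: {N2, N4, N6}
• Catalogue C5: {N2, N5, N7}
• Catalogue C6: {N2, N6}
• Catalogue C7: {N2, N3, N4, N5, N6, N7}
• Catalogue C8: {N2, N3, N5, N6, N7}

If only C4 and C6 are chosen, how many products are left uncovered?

Union of C4, C6 = {N2, N4, N6}.
Not covered: N1, N3, N5, N7 — 4 products.

4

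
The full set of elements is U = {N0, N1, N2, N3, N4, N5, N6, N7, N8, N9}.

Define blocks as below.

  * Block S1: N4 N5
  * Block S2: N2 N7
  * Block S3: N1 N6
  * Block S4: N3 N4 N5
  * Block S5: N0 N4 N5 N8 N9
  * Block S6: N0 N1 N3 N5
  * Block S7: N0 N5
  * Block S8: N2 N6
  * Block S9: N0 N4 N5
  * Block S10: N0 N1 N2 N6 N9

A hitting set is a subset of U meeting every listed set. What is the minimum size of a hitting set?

3

H = {N1, N2, N5} meets every block (each contains at least one member of H), and |H| = 3.
The blocks S2, S3, S5 are pairwise disjoint, so any hitting set needs a separate element for each — at least 3. Hence 3 is optimal.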